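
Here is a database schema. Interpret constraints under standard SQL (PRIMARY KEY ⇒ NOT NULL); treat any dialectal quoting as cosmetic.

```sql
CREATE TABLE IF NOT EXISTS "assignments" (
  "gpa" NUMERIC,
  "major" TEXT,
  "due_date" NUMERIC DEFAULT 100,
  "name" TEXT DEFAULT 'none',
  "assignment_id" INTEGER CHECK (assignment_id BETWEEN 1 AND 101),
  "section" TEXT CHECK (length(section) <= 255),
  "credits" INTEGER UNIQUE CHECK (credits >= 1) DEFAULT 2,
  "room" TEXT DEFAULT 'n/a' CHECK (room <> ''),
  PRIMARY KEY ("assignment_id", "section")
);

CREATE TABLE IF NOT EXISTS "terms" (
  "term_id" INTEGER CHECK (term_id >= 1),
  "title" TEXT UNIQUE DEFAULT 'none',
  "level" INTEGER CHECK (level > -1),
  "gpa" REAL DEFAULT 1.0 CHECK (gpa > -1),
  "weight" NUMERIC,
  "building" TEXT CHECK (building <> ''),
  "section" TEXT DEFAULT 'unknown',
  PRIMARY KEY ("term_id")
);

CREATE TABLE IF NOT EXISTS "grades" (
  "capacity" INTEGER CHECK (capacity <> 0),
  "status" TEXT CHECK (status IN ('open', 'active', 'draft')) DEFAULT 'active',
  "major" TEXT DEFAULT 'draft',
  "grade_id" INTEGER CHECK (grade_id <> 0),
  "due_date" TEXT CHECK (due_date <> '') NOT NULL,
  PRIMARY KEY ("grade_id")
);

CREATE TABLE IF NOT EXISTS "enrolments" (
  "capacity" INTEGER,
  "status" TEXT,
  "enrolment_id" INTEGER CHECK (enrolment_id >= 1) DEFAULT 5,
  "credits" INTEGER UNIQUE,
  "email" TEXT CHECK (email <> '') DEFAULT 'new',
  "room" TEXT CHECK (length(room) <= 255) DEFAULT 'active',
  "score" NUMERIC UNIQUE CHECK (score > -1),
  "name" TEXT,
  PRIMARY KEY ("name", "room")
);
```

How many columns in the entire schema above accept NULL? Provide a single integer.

21

assignments: 6 nullable (gpa, major, due_date, name, credits, room — PK (assignment_id, section) and explicit NOT NULL columns excluded).
terms: 6 nullable (title, level, gpa, weight, building, section — PK (term_id) and explicit NOT NULL columns excluded).
grades: 3 nullable (capacity, status, major — PK (grade_id) and explicit NOT NULL columns excluded).
enrolments: 6 nullable (capacity, status, enrolment_id, credits, email, score — PK (name, room) and explicit NOT NULL columns excluded).
Total: 6 + 6 + 3 + 6 = 21.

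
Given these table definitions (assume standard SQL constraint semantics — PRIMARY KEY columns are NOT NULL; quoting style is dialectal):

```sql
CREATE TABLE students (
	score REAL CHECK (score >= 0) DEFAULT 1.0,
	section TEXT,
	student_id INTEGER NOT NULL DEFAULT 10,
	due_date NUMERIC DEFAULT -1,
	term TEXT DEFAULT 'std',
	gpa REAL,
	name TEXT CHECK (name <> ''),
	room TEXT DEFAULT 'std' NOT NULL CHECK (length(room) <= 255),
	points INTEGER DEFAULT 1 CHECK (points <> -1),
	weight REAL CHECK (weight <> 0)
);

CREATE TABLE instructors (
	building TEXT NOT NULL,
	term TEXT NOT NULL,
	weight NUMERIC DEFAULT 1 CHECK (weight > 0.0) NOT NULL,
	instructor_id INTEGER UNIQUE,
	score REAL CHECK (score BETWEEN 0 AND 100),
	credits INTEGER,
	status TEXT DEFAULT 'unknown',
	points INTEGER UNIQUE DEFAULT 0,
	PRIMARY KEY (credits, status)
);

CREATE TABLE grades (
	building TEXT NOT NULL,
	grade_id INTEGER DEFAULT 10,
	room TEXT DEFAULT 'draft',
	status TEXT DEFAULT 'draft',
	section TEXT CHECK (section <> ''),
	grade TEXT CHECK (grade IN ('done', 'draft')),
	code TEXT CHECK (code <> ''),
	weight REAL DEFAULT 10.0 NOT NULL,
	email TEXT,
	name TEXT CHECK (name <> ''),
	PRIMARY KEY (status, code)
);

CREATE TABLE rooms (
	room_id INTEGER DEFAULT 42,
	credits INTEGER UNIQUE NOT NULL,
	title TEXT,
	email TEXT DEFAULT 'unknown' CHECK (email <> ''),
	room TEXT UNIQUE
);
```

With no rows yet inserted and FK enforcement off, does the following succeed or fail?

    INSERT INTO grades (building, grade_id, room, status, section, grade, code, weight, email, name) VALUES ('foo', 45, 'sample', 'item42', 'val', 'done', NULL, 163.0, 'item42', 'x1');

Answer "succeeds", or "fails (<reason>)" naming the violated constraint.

fails (NOT NULL on code)

code is explicitly set to NULL, but code is part of the PRIMARY KEY (implied NOT NULL).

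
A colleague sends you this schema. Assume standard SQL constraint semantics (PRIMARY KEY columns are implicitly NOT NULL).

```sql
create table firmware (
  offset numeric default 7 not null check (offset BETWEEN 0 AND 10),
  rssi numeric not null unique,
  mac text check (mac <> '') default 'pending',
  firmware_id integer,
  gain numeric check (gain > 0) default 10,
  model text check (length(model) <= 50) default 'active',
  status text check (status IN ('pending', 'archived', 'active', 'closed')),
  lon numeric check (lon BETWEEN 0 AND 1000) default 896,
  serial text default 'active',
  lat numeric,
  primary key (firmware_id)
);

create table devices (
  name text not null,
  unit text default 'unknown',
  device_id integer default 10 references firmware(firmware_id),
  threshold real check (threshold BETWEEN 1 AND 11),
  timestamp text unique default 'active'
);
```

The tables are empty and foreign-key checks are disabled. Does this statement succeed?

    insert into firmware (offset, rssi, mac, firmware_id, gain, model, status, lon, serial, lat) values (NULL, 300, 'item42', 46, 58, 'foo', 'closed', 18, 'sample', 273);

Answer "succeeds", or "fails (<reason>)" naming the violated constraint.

offset is explicitly set to NULL, but offset is declared NOT NULL.

fails (NOT NULL on offset)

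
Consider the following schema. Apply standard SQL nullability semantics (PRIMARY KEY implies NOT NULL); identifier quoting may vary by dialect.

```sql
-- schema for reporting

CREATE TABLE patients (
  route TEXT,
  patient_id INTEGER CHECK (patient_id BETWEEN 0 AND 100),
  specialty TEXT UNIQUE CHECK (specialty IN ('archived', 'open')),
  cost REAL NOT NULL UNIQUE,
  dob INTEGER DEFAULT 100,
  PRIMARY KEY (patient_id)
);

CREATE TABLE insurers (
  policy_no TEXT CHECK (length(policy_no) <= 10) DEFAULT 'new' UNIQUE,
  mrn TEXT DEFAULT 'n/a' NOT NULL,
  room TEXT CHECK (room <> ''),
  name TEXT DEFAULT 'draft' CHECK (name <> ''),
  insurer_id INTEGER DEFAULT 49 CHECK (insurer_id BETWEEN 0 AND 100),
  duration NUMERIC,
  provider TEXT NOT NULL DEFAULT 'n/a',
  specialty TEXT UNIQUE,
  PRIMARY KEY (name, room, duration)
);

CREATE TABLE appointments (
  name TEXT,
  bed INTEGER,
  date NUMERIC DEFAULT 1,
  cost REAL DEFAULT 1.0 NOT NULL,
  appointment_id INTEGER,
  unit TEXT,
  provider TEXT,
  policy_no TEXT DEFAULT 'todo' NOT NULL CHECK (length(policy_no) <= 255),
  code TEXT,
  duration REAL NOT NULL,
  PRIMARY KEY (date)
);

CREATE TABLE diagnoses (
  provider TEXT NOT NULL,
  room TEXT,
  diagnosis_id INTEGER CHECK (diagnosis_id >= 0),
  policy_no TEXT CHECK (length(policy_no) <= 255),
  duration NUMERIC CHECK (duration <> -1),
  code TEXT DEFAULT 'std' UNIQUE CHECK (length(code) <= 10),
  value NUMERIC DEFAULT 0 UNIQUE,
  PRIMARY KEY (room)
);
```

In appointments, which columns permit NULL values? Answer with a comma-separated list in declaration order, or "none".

name, bed, appointment_id, unit, provider, code

- name: no NOT NULL constraint applies → nullable.
- bed: no NOT NULL constraint applies → nullable.
- date: part of the PRIMARY KEY, which implies NOT NULL → not nullable.
- cost: declared NOT NULL → not nullable.
- appointment_id: no NOT NULL constraint applies → nullable.
- unit: no NOT NULL constraint applies → nullable.
- provider: no NOT NULL constraint applies → nullable.
- policy_no: declared NOT NULL → not nullable.
- code: no NOT NULL constraint applies → nullable.
- duration: declared NOT NULL → not nullable.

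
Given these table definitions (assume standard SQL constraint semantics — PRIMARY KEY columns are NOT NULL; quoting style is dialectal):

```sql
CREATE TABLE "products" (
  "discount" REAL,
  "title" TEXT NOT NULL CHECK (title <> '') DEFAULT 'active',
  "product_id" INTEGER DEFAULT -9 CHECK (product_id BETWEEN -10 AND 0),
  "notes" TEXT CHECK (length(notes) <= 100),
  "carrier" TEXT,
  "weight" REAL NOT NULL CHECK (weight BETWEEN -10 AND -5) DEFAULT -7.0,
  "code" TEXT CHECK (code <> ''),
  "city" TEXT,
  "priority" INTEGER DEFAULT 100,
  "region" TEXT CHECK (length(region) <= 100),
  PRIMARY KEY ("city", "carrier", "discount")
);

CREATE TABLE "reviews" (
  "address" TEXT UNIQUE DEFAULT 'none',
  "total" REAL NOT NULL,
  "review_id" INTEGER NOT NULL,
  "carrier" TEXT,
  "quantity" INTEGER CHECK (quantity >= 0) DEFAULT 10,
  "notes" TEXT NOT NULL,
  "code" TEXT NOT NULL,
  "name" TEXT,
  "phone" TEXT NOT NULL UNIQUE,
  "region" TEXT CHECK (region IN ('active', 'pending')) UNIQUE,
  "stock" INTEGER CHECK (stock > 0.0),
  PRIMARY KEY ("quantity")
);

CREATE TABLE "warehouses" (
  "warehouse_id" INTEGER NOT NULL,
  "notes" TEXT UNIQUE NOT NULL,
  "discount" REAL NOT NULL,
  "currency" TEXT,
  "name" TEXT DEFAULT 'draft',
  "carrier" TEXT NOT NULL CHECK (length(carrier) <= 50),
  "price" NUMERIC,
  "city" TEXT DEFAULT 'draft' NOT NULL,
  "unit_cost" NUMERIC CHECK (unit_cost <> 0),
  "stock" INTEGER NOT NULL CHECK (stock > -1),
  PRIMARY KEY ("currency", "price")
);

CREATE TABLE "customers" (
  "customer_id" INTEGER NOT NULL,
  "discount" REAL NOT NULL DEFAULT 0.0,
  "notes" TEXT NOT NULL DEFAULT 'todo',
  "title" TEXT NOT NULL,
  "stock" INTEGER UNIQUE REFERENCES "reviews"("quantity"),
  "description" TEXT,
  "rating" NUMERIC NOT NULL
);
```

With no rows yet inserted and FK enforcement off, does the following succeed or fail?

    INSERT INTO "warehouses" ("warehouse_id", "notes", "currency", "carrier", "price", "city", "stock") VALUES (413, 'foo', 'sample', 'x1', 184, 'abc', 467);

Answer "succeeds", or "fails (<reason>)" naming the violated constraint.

fails (NOT NULL on discount)

discount is omitted from the column list and has no DEFAULT, so it would receive NULL.
But discount is declared NOT NULL.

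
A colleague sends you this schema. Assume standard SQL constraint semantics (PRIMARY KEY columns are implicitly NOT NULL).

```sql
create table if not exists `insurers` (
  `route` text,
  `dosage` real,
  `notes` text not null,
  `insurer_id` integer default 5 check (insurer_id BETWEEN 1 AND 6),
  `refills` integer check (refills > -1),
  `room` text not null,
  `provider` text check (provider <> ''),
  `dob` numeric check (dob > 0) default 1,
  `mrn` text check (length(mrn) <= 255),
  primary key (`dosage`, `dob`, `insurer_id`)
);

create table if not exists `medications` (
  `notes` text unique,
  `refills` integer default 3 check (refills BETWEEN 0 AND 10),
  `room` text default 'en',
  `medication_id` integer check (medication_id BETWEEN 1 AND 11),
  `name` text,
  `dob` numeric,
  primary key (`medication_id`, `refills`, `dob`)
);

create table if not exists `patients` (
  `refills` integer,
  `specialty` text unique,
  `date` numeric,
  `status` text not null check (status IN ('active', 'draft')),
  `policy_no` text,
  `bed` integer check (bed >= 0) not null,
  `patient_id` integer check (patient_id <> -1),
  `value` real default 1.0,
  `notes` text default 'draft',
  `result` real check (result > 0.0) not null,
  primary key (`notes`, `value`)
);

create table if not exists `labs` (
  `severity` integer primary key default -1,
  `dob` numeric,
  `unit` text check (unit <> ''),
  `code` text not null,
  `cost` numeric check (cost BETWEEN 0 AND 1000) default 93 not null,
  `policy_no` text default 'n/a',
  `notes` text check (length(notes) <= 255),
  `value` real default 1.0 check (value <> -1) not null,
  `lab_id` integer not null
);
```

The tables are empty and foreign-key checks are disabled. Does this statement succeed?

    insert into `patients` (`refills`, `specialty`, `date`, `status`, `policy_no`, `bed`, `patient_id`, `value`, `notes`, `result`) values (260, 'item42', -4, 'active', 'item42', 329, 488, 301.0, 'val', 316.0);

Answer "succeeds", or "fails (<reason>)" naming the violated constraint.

succeeds

NOT NULL columns: bed is supplied; notes is supplied; result is supplied; status is supplied; value is supplied.
CHECK constraints: 'active' satisfies (status IN ('active', 'draft')); 329 satisfies (bed >= 0); 488 satisfies (patient_id <> -1); 316.0 satisfies (result > 0.0).
No constraint is violated.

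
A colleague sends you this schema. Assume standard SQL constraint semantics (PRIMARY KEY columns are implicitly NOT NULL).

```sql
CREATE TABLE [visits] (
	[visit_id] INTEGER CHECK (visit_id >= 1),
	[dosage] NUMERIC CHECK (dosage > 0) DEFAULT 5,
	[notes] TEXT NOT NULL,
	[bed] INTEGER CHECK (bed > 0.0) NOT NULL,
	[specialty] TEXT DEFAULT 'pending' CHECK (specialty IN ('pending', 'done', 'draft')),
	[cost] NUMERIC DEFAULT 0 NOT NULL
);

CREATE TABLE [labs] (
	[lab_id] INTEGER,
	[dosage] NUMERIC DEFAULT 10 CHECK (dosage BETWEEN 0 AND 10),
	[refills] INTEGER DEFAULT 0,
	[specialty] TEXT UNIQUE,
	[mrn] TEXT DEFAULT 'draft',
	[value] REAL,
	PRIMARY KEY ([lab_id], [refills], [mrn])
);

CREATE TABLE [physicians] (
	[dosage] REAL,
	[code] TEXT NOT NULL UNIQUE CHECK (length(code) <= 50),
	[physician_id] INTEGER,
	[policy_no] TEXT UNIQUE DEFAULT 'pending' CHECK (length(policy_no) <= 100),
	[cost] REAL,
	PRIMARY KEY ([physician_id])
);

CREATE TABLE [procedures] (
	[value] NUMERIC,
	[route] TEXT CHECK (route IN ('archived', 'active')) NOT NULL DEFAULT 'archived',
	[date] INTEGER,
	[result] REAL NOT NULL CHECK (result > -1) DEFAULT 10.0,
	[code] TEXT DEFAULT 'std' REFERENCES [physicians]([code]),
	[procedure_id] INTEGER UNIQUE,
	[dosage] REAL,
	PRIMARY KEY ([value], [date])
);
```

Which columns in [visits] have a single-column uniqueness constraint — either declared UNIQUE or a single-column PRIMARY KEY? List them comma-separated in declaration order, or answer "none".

- visit_id: no UNIQUE or single-column PK constraint.
- dosage: no UNIQUE or single-column PK constraint.
- notes: no UNIQUE or single-column PK constraint.
- bed: no UNIQUE or single-column PK constraint.
- specialty: no UNIQUE or single-column PK constraint.
- cost: no UNIQUE or single-column PK constraint.

none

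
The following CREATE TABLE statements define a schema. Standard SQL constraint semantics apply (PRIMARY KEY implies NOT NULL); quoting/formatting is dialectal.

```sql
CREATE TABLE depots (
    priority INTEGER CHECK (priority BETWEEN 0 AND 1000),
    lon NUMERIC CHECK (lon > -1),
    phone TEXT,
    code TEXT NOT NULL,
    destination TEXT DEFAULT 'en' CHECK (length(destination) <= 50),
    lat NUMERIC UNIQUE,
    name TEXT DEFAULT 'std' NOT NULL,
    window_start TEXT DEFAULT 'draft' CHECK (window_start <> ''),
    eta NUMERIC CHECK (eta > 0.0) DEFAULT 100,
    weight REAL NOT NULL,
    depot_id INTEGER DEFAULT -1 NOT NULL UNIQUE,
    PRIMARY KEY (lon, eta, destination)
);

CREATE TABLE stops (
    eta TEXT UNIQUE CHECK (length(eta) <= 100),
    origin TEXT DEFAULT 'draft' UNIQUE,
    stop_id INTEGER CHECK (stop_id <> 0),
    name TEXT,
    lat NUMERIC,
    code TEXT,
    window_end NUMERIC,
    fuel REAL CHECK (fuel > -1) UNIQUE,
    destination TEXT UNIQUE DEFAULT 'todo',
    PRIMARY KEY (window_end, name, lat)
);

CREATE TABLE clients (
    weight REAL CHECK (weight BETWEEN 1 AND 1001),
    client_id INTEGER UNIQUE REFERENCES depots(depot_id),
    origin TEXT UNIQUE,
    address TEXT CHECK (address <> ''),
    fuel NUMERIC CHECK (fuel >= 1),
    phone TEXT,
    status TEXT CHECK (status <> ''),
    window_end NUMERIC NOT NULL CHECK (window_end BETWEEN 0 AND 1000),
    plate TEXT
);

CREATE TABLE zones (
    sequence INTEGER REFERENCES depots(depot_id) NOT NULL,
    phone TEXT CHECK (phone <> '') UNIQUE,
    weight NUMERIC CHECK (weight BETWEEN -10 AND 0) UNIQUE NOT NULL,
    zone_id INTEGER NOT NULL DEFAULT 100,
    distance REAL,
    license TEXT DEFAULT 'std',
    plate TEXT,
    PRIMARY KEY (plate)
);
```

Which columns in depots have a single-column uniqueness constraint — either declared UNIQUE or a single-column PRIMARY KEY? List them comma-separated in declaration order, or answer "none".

- priority: no UNIQUE or single-column PK constraint.
- lon: part of a composite PRIMARY KEY — only the tuple is unique, not this column on its own.
- phone: no UNIQUE or single-column PK constraint.
- code: no UNIQUE or single-column PK constraint.
- destination: part of a composite PRIMARY KEY — only the tuple is unique, not this column on its own.
- lat: declared UNIQUE → unique.
- name: no UNIQUE or single-column PK constraint.
- window_start: no UNIQUE or single-column PK constraint.
- eta: part of a composite PRIMARY KEY — only the tuple is unique, not this column on its own.
- weight: no UNIQUE or single-column PK constraint.
- depot_id: declared UNIQUE → unique.

lat, depot_id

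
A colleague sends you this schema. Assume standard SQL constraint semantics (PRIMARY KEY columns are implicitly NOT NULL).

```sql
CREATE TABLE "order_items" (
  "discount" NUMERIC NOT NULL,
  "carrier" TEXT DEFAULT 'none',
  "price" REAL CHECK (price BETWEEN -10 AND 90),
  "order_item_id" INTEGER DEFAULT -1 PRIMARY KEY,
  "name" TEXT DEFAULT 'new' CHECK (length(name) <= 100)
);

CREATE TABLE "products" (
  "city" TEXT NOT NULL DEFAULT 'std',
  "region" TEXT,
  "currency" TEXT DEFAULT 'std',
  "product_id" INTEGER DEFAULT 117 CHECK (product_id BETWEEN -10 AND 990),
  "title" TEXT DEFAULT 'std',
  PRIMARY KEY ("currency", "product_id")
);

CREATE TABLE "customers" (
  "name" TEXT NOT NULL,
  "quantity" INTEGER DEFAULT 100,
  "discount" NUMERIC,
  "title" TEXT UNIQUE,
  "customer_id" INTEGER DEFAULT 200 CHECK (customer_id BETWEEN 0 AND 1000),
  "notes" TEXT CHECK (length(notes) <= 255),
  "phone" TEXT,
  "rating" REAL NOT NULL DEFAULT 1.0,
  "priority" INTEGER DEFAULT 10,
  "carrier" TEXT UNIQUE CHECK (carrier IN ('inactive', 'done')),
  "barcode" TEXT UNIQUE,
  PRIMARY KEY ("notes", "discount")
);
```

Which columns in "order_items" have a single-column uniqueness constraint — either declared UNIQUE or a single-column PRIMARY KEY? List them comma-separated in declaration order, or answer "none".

- discount: no UNIQUE or single-column PK constraint.
- carrier: no UNIQUE or single-column PK constraint.
- price: no UNIQUE or single-column PK constraint.
- order_item_id: single-column PRIMARY KEY → unique.
- name: no UNIQUE or single-column PK constraint.

order_item_id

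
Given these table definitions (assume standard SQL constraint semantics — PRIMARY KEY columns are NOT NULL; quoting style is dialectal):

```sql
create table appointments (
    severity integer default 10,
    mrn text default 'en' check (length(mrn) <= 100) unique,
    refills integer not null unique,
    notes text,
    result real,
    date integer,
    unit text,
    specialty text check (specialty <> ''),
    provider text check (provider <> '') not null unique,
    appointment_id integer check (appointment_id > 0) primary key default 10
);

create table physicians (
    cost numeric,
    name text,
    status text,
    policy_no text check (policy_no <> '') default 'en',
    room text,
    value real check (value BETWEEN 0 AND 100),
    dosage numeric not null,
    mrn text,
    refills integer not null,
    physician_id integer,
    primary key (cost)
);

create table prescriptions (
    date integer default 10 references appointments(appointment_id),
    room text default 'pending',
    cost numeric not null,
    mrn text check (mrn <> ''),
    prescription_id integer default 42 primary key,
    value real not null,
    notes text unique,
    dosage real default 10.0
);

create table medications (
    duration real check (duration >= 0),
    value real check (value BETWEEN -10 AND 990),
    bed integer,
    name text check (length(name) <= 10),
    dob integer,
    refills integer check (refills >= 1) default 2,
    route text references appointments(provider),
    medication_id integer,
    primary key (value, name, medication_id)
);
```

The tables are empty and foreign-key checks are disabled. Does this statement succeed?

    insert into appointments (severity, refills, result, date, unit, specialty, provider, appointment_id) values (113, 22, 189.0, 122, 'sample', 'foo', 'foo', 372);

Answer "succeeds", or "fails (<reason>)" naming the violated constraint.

NOT NULL columns: appointment_id is supplied; provider is supplied; refills is supplied.
CHECK constraints: 'foo' satisfies (specialty <> ''); 'foo' satisfies (provider <> ''); 372 satisfies (appointment_id > 0).
No constraint is violated.

succeeds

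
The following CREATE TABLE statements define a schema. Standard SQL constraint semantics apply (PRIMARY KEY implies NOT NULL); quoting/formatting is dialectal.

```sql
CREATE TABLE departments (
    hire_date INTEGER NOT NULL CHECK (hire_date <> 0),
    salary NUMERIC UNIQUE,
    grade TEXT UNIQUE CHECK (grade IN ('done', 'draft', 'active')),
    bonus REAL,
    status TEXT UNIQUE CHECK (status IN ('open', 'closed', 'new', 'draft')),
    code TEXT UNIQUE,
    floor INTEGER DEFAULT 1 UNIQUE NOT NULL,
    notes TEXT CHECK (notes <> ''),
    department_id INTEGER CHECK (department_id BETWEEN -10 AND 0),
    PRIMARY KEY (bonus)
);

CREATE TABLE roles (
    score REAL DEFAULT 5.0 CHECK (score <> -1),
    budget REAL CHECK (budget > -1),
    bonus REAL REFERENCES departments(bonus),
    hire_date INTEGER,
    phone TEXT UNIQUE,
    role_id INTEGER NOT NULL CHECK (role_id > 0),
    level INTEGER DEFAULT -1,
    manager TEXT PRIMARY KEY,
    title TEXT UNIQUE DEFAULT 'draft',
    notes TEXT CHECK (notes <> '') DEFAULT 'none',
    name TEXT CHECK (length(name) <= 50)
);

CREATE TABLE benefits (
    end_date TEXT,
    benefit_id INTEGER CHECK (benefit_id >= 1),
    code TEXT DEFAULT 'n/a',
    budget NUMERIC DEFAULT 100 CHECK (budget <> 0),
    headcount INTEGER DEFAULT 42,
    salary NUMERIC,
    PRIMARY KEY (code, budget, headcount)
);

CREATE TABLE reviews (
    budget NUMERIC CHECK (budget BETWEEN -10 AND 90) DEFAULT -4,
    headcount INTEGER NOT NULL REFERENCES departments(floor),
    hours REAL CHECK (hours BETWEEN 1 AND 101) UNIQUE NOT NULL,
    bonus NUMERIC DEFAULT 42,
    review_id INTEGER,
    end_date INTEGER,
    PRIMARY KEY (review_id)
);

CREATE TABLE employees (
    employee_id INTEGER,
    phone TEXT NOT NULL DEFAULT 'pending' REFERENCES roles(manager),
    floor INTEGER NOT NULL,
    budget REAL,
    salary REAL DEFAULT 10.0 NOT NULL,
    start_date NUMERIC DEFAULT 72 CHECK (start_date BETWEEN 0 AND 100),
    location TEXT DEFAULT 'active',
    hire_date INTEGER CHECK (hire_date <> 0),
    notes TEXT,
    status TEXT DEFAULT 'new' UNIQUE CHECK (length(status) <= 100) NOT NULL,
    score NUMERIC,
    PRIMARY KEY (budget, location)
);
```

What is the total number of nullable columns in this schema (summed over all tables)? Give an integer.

26

departments: 6 nullable (salary, grade, status, code, notes, department_id — PK (bonus) and explicit NOT NULL columns excluded).
roles: 9 nullable (score, budget, bonus, hire_date, phone, level, title, notes, name — PK (manager) and explicit NOT NULL columns excluded).
benefits: 3 nullable (end_date, benefit_id, salary — PK (code, budget, headcount) and explicit NOT NULL columns excluded).
reviews: 3 nullable (budget, bonus, end_date — PK (review_id) and explicit NOT NULL columns excluded).
employees: 5 nullable (employee_id, start_date, hire_date, notes, score — PK (budget, location) and explicit NOT NULL columns excluded).
Total: 6 + 9 + 3 + 3 + 5 = 26.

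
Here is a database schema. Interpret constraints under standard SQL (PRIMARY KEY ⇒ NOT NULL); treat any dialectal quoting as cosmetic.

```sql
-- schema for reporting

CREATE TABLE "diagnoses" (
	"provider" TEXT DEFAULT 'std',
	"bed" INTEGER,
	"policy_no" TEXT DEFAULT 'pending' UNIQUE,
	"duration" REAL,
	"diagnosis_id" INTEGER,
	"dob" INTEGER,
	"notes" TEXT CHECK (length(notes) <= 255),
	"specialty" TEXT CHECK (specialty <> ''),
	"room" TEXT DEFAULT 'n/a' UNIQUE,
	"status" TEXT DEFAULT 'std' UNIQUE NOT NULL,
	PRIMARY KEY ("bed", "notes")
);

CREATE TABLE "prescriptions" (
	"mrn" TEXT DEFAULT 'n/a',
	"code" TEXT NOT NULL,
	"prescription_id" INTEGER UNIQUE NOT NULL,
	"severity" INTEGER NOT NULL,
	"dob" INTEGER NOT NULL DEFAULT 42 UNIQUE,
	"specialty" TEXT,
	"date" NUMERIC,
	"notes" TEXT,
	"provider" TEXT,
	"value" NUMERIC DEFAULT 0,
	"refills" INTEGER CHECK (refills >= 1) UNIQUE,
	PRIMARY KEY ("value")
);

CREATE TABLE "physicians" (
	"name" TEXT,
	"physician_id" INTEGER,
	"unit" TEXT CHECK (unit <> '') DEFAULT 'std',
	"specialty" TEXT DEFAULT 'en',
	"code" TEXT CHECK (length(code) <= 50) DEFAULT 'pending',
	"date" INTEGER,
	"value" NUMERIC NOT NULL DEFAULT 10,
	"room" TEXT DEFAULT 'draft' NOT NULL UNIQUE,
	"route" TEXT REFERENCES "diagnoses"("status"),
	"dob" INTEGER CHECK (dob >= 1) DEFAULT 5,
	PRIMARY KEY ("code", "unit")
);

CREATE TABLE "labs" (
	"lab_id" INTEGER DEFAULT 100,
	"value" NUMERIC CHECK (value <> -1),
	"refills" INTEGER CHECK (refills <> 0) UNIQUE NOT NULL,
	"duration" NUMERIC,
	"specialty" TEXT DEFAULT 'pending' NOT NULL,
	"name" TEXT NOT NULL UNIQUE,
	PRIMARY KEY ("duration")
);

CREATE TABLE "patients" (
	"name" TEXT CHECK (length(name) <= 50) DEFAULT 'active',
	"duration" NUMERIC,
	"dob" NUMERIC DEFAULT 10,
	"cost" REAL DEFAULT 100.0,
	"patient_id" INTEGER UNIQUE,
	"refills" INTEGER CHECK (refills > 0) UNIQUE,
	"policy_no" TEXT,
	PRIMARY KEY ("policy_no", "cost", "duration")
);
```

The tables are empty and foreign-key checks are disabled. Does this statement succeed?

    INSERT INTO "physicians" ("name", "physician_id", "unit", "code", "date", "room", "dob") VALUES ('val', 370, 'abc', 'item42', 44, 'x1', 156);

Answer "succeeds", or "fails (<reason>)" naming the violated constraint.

NOT NULL columns: code is supplied; room is supplied; unit is supplied; value defaults to 10.
CHECK constraints: 'abc' satisfies (unit <> ''); 'item42' satisfies (length(code) <= 50); 156 satisfies (dob >= 1).
No constraint is violated.

succeeds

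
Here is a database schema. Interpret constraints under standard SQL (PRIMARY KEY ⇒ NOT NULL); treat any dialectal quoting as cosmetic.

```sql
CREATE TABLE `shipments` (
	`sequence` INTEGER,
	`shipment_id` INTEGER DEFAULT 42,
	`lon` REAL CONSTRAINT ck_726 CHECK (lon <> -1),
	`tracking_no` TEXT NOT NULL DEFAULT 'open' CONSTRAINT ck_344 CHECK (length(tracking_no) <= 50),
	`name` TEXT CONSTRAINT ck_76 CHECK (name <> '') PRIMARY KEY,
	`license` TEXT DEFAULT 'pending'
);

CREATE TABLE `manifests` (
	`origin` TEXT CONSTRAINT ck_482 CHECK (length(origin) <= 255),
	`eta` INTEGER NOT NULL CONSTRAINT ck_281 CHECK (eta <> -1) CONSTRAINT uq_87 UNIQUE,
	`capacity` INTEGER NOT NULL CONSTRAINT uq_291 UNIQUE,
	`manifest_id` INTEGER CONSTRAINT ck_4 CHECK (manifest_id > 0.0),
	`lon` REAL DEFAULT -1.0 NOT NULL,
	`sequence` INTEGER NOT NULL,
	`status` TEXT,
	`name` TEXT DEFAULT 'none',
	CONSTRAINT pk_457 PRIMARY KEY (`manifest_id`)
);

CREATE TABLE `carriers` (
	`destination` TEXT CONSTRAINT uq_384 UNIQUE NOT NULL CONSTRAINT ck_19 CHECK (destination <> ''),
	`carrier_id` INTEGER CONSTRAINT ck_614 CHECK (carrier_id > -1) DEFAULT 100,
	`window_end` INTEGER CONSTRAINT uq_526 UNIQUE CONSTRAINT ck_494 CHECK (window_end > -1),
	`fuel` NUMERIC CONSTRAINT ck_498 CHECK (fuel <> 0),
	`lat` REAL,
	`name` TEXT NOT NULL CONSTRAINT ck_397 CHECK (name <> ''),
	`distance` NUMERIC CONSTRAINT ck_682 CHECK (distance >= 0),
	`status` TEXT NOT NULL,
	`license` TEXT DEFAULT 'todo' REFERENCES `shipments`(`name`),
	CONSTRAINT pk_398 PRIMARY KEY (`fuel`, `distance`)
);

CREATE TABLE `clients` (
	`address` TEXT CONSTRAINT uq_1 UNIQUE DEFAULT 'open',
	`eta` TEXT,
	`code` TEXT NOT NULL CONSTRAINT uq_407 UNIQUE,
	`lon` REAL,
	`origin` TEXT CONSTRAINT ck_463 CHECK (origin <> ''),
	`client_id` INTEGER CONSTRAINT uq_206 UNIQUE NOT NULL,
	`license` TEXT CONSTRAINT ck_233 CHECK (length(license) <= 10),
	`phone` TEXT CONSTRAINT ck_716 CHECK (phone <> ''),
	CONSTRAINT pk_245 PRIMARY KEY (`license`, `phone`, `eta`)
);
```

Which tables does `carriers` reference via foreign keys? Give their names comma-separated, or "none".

- license REFERENCES shipments(name).

shipments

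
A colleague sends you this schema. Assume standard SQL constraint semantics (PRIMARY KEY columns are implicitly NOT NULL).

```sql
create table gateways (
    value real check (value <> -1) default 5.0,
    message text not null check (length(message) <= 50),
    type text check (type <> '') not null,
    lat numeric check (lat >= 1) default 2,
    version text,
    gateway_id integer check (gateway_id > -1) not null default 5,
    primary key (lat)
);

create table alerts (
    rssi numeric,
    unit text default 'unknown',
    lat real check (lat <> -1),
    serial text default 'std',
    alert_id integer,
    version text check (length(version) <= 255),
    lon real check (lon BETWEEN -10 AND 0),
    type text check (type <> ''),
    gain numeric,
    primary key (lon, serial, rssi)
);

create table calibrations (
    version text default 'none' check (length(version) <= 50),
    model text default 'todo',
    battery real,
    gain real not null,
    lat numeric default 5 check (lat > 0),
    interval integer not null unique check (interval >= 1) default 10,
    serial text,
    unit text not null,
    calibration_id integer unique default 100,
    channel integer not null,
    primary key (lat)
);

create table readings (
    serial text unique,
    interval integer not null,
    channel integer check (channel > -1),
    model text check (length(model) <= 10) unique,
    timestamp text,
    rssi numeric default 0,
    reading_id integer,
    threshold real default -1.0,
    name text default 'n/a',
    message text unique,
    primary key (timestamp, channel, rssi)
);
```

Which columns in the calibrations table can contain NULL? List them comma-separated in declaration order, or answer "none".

- version: CHECK does not forbid NULL (a CHECK constraint passes when its expression is NULL) → nullable.
- model: DEFAULT only fills an omitted column; an explicit NULL is still allowed → nullable.
- battery: no NOT NULL constraint applies → nullable.
- gain: declared NOT NULL → not nullable.
- lat: part of the PRIMARY KEY, which implies NOT NULL → not nullable.
- interval: declared NOT NULL → not nullable.
- serial: no NOT NULL constraint applies → nullable.
- unit: declared NOT NULL → not nullable.
- calibration_id: UNIQUE does not imply NOT NULL → nullable.
- channel: declared NOT NULL → not nullable.

version, model, battery, serial, calibration_id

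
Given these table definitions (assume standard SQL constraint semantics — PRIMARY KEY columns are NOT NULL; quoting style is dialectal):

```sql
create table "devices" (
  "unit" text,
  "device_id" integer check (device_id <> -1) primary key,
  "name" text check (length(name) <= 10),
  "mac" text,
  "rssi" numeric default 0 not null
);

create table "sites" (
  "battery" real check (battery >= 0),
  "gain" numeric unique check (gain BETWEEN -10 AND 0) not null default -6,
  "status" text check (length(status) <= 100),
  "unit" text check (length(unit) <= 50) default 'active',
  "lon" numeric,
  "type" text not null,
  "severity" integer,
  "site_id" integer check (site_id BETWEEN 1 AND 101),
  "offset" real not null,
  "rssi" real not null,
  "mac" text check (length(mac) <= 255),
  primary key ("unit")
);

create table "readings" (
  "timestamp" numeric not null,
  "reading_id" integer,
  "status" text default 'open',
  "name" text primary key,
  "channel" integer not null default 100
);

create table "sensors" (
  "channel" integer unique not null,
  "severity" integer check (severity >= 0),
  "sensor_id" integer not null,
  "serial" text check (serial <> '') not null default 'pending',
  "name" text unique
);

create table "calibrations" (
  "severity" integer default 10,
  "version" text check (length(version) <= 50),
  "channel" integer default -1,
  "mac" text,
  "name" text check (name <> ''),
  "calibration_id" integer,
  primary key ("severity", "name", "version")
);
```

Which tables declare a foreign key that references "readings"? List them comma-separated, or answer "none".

No REFERENCES clause anywhere in the schema names readings.

none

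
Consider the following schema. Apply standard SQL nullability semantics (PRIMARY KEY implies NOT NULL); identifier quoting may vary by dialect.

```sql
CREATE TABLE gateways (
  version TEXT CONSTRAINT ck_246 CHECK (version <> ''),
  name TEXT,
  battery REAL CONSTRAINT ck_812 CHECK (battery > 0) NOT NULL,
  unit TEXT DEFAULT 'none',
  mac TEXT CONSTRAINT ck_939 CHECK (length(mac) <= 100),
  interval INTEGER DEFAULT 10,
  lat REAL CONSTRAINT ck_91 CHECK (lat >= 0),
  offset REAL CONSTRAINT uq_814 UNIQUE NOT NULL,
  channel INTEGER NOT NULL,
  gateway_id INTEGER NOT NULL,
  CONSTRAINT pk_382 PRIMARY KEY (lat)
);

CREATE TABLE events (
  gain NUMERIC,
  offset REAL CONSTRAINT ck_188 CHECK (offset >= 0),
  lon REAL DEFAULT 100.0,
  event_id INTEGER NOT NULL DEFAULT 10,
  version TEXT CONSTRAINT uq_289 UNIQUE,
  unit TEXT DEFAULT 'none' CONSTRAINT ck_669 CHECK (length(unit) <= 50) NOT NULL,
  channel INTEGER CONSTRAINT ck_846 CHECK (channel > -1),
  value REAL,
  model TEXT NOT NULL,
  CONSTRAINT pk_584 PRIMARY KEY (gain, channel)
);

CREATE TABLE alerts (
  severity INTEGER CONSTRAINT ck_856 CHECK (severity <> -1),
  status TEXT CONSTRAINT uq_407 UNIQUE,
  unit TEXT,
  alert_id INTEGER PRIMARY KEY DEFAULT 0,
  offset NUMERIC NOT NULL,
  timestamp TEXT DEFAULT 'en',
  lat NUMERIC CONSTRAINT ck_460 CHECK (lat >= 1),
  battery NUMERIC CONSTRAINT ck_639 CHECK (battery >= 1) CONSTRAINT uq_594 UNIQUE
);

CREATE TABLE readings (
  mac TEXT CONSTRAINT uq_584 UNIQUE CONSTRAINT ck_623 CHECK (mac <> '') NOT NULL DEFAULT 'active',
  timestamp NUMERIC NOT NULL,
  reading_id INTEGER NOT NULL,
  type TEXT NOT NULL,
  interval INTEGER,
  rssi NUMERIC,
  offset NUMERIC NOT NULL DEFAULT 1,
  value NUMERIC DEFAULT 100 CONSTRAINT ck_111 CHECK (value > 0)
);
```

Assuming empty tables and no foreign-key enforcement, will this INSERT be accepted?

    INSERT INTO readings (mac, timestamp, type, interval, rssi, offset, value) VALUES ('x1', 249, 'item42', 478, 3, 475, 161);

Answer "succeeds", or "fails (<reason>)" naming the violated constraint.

reading_id is omitted from the column list and has no DEFAULT, so it would receive NULL.
But reading_id is declared NOT NULL.

fails (NOT NULL on reading_id)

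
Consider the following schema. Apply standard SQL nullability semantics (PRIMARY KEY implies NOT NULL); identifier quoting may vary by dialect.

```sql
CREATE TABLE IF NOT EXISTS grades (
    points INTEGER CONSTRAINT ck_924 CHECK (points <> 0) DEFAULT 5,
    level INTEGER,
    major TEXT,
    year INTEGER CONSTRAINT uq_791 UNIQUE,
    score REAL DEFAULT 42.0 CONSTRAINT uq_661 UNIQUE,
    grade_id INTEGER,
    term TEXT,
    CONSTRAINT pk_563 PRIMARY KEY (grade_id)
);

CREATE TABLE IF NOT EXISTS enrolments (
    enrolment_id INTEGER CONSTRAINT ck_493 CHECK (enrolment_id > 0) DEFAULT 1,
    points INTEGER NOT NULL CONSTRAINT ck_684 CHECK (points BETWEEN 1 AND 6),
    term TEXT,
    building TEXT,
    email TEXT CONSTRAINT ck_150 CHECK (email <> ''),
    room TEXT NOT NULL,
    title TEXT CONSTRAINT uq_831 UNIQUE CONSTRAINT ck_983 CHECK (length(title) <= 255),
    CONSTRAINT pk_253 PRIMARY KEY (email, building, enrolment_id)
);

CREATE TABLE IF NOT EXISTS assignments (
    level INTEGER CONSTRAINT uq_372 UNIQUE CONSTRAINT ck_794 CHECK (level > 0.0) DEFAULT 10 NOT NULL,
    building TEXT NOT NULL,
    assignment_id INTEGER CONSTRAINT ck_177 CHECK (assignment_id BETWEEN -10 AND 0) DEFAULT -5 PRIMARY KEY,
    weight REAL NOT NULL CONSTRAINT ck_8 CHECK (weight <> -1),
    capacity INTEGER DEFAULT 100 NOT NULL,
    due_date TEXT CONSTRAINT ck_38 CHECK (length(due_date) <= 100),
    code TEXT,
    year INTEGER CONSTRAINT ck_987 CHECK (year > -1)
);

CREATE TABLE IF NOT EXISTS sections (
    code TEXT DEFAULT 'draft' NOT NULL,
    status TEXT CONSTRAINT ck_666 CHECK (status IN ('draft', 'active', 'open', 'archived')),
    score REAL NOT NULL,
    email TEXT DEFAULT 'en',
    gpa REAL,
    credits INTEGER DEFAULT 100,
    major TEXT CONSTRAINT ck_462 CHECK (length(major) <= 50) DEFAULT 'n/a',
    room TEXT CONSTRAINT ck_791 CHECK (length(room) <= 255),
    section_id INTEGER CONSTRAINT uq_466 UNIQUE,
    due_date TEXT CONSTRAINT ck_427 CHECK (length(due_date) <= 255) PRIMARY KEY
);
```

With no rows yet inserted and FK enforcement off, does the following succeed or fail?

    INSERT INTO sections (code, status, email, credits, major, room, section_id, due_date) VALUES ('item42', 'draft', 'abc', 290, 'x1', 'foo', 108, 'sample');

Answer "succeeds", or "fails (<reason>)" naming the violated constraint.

score is omitted from the column list and has no DEFAULT, so it would receive NULL.
But score is declared NOT NULL.

fails (NOT NULL on score)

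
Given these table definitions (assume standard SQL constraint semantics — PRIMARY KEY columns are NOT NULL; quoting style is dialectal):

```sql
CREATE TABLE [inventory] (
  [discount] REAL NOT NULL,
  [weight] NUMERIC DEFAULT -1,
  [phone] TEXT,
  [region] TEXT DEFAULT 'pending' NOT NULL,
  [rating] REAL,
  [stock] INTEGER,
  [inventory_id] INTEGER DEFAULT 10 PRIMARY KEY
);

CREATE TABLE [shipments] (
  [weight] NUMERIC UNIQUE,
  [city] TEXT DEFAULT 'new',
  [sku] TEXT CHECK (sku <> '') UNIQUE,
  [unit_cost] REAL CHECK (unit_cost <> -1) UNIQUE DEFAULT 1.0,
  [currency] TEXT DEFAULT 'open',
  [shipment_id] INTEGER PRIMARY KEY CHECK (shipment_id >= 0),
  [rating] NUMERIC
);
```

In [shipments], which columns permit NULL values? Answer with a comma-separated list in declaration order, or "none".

weight, city, sku, unit_cost, currency, rating

- weight: UNIQUE does not imply NOT NULL → nullable.
- city: DEFAULT only fills an omitted column; an explicit NULL is still allowed → nullable.
- sku: CHECK does not forbid NULL (a CHECK constraint passes when its expression is NULL) → nullable.
- unit_cost: CHECK does not forbid NULL (a CHECK constraint passes when its expression is NULL) → nullable.
- currency: DEFAULT only fills an omitted column; an explicit NULL is still allowed → nullable.
- shipment_id: part of the PRIMARY KEY, which implies NOT NULL → not nullable.
- rating: no NOT NULL constraint applies → nullable.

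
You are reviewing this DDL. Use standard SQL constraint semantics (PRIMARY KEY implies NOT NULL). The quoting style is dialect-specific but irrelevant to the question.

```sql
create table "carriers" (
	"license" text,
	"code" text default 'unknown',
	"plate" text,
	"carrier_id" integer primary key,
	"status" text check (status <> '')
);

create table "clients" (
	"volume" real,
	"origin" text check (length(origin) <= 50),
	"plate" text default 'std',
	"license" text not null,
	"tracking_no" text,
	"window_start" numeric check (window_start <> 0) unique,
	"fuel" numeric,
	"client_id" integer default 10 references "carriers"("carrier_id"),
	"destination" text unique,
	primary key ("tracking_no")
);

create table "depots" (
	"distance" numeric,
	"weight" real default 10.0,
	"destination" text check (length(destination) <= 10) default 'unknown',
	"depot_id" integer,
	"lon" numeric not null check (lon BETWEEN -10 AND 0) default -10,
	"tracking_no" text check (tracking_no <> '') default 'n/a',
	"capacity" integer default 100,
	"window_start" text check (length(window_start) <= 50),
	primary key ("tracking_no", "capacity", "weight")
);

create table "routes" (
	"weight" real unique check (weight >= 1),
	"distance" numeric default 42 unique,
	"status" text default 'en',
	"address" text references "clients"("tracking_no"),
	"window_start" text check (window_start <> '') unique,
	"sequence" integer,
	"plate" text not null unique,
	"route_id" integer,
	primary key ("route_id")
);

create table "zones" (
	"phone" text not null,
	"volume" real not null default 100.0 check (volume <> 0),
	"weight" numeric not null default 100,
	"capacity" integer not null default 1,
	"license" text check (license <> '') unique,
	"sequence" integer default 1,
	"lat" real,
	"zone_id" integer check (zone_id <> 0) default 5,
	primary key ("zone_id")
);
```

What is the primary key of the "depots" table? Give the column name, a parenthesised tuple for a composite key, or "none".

A table-level PRIMARY KEY clause names 3 columns: tracking_no, capacity, weight.
This is a composite key — the combination is unique, not each column individually.

(tracking_no, capacity, weight)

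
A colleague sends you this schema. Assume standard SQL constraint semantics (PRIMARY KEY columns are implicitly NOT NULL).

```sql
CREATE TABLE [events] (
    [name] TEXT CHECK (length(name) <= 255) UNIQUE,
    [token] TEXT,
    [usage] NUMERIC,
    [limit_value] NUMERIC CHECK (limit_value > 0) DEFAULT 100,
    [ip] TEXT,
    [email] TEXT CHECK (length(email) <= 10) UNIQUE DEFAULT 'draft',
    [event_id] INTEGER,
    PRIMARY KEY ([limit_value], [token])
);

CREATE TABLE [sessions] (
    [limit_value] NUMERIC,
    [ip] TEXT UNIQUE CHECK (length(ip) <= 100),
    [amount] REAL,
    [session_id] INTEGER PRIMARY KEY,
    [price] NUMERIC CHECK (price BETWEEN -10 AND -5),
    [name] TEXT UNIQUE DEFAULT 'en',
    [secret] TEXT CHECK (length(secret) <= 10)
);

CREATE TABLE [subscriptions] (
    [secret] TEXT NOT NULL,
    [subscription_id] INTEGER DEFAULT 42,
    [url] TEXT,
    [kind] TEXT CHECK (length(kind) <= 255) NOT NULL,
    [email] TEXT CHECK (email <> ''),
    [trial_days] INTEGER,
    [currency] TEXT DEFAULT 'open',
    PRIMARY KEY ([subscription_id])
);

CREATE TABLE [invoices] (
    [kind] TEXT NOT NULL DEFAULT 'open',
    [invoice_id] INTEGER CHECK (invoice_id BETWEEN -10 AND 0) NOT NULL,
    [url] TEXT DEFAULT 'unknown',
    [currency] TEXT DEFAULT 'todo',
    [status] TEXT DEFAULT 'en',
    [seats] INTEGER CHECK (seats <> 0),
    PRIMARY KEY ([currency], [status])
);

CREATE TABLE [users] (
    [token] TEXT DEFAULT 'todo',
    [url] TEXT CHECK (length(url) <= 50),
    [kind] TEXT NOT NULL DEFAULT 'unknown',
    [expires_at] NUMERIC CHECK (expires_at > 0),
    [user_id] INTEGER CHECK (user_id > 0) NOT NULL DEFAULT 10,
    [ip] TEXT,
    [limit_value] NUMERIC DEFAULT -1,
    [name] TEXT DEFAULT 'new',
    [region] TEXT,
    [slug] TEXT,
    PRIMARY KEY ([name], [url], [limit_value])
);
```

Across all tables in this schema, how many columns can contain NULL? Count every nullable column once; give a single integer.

22

events: 5 nullable (name, usage, ip, email, event_id — PK (limit_value, token) and explicit NOT NULL columns excluded).
sessions: 6 nullable (limit_value, ip, amount, price, name, secret — PK (session_id) and explicit NOT NULL columns excluded).
subscriptions: 4 nullable (url, email, trial_days, currency — PK (subscription_id) and explicit NOT NULL columns excluded).
invoices: 2 nullable (url, seats — PK (currency, status) and explicit NOT NULL columns excluded).
users: 5 nullable (token, expires_at, ip, region, slug — PK (name, url, limit_value) and explicit NOT NULL columns excluded).
Total: 5 + 6 + 4 + 2 + 5 = 22.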